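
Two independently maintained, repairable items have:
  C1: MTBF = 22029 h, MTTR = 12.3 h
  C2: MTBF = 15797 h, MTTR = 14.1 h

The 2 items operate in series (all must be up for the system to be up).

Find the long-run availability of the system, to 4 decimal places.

0.9986

A(C1) = MTBF/(MTBF+MTTR) = 22029/(22029+12.3) = 0.999442
A(C2) = MTBF/(MTBF+MTTR) = 15797/(15797+14.1) = 0.999108
Series availability: 0.999442 × 0.999108 = 0.9986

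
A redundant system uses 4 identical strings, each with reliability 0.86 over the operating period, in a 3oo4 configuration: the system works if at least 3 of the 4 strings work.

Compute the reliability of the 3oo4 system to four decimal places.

0.9032

R = Σ_{i=3}^{4} C(4,i) p^i (1−p)^{4−i} with p = 0.86
C(4,3)·0.86^3·0.14^1 = 0.356191
C(4,4)·0.86^4·0.14^0 = 0.547008
Sum = 0.9032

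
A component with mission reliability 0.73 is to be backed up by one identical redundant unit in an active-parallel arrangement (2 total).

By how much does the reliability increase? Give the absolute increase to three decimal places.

R_before = 0.73
R_after = 1 − (1 − 0.73)^2 = 0.927
ΔR = 0.927 − 0.73 = 0.197

0.197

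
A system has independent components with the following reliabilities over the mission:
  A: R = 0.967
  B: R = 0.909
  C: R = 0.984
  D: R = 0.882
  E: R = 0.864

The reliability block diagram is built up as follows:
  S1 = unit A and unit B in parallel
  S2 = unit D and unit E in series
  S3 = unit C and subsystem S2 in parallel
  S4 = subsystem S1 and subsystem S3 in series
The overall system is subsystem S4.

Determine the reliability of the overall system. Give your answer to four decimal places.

0.9932

Parallel (A and B): 1 − (1 − 0.967000)(1 − 0.909000) = 0.996997
Series (D and E): 0.882000 × 0.864000 = 0.762048
Parallel (C and [0.762048]): 1 − (1 − 0.984000)(1 − 0.762048) = 0.996193
Series ([0.996997] and [0.996193]): 0.996997 × 0.996193 = 0.9932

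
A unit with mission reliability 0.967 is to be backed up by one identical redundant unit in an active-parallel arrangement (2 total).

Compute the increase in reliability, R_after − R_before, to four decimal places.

R_before = 0.967
R_after = 1 − (1 − 0.967)^2 = 0.9989
ΔR = 0.9989 − 0.967 = 0.0319

0.0319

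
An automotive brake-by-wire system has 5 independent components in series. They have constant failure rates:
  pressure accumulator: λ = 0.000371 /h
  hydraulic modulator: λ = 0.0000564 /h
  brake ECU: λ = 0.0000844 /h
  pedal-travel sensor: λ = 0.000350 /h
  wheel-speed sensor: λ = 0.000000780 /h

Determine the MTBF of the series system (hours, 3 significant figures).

1160

Series of exponential components: λ_sys = Σ λ_i
λ_sys = 0.000371 + 0.0000564 + 0.0000844 + 0.000350 + 0.000000780 = 8.6258e-04 /h
MTBF = 1 / λ_sys = 1160 h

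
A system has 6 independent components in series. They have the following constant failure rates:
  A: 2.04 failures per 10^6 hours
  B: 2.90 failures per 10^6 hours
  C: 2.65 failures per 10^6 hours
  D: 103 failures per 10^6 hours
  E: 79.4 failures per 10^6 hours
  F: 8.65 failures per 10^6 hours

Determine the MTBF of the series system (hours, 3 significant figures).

5030

Series of exponential components: λ_sys = Σ λ_i
λ_sys = 0.00000204 + 0.00000290 + 0.00000265 + 0.000103 + 0.0000794 + 0.00000865 = 1.9864e-04 /h
MTBF = 1 / λ_sys = 5030 h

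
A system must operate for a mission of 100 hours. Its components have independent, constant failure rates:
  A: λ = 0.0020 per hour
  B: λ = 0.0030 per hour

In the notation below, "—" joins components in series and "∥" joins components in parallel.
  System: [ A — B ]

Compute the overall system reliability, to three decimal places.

R(A) = exp(−0.0020 × 100) = 0.81873
R(B) = exp(−0.0030 × 100) = 0.74082
Series (A and B): 0.81873 × 0.74082 = 0.607

0.607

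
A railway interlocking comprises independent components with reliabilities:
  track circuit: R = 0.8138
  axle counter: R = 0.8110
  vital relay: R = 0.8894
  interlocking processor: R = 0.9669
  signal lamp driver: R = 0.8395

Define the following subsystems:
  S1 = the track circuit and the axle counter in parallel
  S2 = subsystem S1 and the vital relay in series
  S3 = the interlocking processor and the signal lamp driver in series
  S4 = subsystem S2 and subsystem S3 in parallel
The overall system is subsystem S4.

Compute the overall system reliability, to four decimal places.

0.9733

Parallel (track circuit and axle counter): 1 − (1 − 0.813800)(1 − 0.811000) = 0.964808
Series ([0.964808] and vital relay): 0.964808 × 0.889400 = 0.858100
Series (interlocking processor and signal lamp driver): 0.966900 × 0.839500 = 0.811713
Parallel ([0.858100] and [0.811713]): 1 − (1 − 0.858100)(1 − 0.811713) = 0.9733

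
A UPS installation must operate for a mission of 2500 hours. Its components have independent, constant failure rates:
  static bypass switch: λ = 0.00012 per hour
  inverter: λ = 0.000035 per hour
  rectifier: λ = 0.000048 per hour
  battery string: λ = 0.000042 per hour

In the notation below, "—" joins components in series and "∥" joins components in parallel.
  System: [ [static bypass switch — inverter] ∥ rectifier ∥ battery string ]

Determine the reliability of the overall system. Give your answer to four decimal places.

0.9964

R(static bypass switch) = exp(−0.00012 × 2500) = 0.740818
R(inverter) = exp(−0.000035 × 2500) = 0.916219
R(rectifier) = exp(−0.000048 × 2500) = 0.886920
R(battery string) = exp(−0.000042 × 2500) = 0.900325
Series (static bypass switch and inverter): 0.740818 × 0.916219 = 0.678752
Parallel ([0.678752], rectifier, and battery string): 1 − (1 − 0.678752)(1 − 0.886920)(1 − 0.900325) = 0.9964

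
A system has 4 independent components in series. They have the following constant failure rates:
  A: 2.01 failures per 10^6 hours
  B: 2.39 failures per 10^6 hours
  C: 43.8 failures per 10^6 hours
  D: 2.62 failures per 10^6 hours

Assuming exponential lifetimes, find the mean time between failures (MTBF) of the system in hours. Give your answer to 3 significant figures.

19700

Series of exponential components: λ_sys = Σ λ_i
λ_sys = 0.00000201 + 0.00000239 + 0.0000438 + 0.00000262 = 5.0820e-05 /h
MTBF = 1 / λ_sys = 19700 h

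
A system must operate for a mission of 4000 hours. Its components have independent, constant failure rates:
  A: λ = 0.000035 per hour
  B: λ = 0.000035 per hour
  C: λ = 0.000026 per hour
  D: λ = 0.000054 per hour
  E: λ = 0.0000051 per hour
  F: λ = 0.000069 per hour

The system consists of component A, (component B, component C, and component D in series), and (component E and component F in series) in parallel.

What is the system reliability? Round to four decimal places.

R(A) = exp(−0.000035 × 4000) = 0.869358
R(B) = exp(−0.000035 × 4000) = 0.869358
R(C) = exp(−0.000026 × 4000) = 0.901225
R(D) = exp(−0.000054 × 4000) = 0.805735
R(E) = exp(−0.0000051 × 4000) = 0.979807
R(F) = exp(−0.000069 × 4000) = 0.758813
Series (B, C, and D): 0.869358 × 0.901225 × 0.805735 = 0.631283
Series (E and F): 0.979807 × 0.758813 = 0.743490
Parallel (A, [0.631283], and [0.743490]): 1 − (1 − 0.869358)(1 − 0.631283)(1 − 0.743490) = 0.9876

0.9876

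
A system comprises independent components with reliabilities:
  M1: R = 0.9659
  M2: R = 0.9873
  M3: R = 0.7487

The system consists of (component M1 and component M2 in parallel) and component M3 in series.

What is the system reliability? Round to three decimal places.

Parallel (M1 and M2): 1 − (1 − 0.96590)(1 − 0.98730) = 0.99957
Series ([0.99957] and M3): 0.99957 × 0.74870 = 0.748

0.748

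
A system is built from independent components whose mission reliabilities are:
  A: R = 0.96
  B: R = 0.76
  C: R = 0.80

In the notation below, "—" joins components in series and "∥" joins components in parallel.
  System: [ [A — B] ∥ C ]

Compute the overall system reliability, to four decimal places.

Series (A and B): 0.960000 × 0.760000 = 0.729600
Parallel ([0.729600] and C): 1 − (1 − 0.729600)(1 − 0.800000) = 0.9459

0.9459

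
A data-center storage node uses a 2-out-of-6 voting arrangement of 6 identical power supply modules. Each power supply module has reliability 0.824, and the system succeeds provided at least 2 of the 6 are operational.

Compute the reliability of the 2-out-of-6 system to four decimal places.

R = Σ_{i=2}^{6} C(6,i) p^i (1−p)^{6−i} with p = 0.824
C(6,2)·0.824^2·0.176^4 = 0.009772
C(6,3)·0.824^3·0.176^3 = 0.061003
C(6,4)·0.824^4·0.176^2 = 0.214203
C(6,5)·0.824^5·0.176^1 = 0.401144
C(6,6)·0.824^6·0.176^0 = 0.313014
Sum = 0.9991

0.9991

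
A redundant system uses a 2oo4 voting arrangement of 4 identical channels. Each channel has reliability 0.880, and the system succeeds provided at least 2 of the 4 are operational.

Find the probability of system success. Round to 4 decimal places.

0.9937

R = Σ_{i=2}^{4} C(4,i) p^i (1−p)^{4−i} with p = 0.880
C(4,2)·0.880^2·0.120^2 = 0.066908
C(4,3)·0.880^3·0.120^1 = 0.327107
C(4,4)·0.880^4·0.120^0 = 0.599695
Sum = 0.9937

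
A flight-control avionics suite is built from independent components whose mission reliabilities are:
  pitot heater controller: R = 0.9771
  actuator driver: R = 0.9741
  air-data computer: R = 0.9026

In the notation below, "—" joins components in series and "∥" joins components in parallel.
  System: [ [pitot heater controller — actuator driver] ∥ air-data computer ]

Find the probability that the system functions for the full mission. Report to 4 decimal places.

Series (pitot heater controller and actuator driver): 0.977100 × 0.974100 = 0.951793
Parallel ([0.951793] and air-data computer): 1 − (1 − 0.951793)(1 − 0.902600) = 0.9953

0.9953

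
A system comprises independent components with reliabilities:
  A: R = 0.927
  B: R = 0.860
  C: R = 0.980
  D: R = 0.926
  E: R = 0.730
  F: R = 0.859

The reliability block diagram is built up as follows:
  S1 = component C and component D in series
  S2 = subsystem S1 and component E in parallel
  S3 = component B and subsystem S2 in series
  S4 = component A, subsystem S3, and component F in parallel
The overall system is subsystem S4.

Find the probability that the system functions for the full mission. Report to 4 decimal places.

Series (C and D): 0.980000 × 0.926000 = 0.907480
Parallel ([0.907480] and E): 1 − (1 − 0.907480)(1 − 0.730000) = 0.975020
Series (B and [0.975020]): 0.860000 × 0.975020 = 0.838517
Parallel (A, [0.838517], and F): 1 − (1 − 0.927000)(1 − 0.838517)(1 − 0.859000) = 0.9983

0.9983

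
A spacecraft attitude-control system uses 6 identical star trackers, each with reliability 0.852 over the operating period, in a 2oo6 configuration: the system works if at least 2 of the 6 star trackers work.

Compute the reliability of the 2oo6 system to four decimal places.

0.9996

R = Σ_{i=2}^{6} C(6,i) p^i (1−p)^{6−i} with p = 0.852
C(6,2)·0.852^2·0.148^4 = 0.005224
C(6,3)·0.852^3·0.148^3 = 0.040099
C(6,4)·0.852^4·0.148^2 = 0.173130
C(6,5)·0.852^5·0.148^1 = 0.398668
C(6,6)·0.852^6·0.148^0 = 0.382505
Sum = 0.9996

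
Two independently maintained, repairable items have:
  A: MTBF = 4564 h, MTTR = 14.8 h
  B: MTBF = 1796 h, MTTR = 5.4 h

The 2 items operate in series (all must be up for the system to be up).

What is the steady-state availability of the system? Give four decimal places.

A(A) = MTBF/(MTBF+MTTR) = 4564/(4564+14.8) = 0.996768
A(B) = MTBF/(MTBF+MTTR) = 1796/(1796+5.4) = 0.997002
Series availability: 0.996768 × 0.997002 = 0.9938

0.9938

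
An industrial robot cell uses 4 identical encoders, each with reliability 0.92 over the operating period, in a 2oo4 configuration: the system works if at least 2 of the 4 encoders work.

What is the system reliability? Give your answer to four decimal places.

0.9981

R = Σ_{i=2}^{4} C(4,i) p^i (1−p)^{4−i} with p = 0.92
C(4,2)·0.92^2·0.08^2 = 0.032502
C(4,3)·0.92^3·0.08^1 = 0.249180
C(4,4)·0.92^4·0.08^0 = 0.716393
Sum = 0.9981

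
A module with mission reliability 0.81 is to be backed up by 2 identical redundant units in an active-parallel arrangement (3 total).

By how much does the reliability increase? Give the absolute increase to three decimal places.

R_before = 0.81
R_after = 1 − (1 − 0.81)^3 = 0.993
ΔR = 0.993 − 0.81 = 0.183

0.183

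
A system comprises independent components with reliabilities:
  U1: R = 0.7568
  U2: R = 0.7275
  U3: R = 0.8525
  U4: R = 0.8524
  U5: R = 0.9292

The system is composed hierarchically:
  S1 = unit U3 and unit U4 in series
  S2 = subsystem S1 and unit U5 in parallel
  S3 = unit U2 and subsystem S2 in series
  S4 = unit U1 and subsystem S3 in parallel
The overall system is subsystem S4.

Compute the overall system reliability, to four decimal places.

0.9303

Series (U3 and U4): 0.852500 × 0.852400 = 0.726671
Parallel ([0.726671] and U5): 1 − (1 − 0.726671)(1 − 0.929200) = 0.980648
Series (U2 and [0.980648]): 0.727500 × 0.980648 = 0.713421
Parallel (U1 and [0.713421]): 1 − (1 − 0.756800)(1 − 0.713421) = 0.9303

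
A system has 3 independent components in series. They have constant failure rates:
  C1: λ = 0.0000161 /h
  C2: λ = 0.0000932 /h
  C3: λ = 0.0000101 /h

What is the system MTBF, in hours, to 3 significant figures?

8380

Series of exponential components: λ_sys = Σ λ_i
λ_sys = 0.0000161 + 0.0000932 + 0.0000101 = 1.1940e-04 /h
MTBF = 1 / λ_sys = 8380 h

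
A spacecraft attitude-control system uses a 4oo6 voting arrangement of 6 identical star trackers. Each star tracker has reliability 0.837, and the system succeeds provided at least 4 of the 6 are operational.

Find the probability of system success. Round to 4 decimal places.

R = Σ_{i=4}^{6} C(6,i) p^i (1−p)^{6−i} with p = 0.837
C(6,4)·0.837^4·0.163^2 = 0.195600
C(6,5)·0.837^5·0.163^1 = 0.401759
C(6,6)·0.837^6·0.163^0 = 0.343837
Sum = 0.9412

0.9412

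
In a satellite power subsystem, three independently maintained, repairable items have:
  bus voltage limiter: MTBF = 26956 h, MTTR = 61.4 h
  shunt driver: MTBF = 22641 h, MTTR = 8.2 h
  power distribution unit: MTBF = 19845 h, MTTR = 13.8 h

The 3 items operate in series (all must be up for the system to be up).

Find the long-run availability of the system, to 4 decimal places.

A(bus voltage limiter) = MTBF/(MTBF+MTTR) = 26956/(26956+61.4) = 0.997727
A(shunt driver) = MTBF/(MTBF+MTTR) = 22641/(22641+8.2) = 0.999638
A(power distribution unit) = MTBF/(MTBF+MTTR) = 19845/(19845+13.8) = 0.999305
Series availability: 0.997727 × 0.999638 × 0.999305 = 0.9967

0.9967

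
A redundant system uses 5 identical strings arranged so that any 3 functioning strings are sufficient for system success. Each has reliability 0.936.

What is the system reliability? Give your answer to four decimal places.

0.9976

R = Σ_{i=3}^{5} C(5,i) p^i (1−p)^{5−i} with p = 0.936
C(5,3)·0.936^3·0.064^2 = 0.033588
C(5,4)·0.936^4·0.064^1 = 0.245614
C(5,5)·0.936^5·0.064^0 = 0.718421
Sum = 0.9976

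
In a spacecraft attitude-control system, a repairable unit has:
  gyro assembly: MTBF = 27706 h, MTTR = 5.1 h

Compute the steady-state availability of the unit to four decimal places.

A(gyro assembly) = MTBF/(MTBF+MTTR) = 27706/(27706+5.1) = 0.9998

0.9998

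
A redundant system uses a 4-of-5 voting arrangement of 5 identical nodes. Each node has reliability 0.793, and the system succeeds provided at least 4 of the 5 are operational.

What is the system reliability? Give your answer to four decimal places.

0.7229

R = Σ_{i=4}^{5} C(5,i) p^i (1−p)^{5−i} with p = 0.793
C(5,4)·0.793^4·0.207^1 = 0.409292
C(5,5)·0.793^5·0.207^0 = 0.313593
Sum = 0.7229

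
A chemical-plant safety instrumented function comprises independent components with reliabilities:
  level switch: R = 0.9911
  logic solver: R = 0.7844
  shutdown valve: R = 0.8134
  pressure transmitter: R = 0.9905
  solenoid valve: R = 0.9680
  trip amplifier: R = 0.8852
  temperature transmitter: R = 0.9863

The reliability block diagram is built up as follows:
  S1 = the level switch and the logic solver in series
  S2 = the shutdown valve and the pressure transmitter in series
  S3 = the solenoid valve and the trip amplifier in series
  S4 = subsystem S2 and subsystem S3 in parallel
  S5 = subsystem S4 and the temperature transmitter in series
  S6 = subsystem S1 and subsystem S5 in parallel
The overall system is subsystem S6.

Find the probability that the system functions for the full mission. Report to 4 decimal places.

0.9908

Series (level switch and logic solver): 0.991100 × 0.784400 = 0.777419
Series (shutdown valve and pressure transmitter): 0.813400 × 0.990500 = 0.805673
Series (solenoid valve and trip amplifier): 0.968000 × 0.885200 = 0.856874
Parallel ([0.805673] and [0.856874]): 1 − (1 − 0.805673)(1 − 0.856874) = 0.972187
Series ([0.972187] and temperature transmitter): 0.972187 × 0.986300 = 0.958868
Parallel ([0.777419] and [0.958868]): 1 − (1 − 0.777419)(1 − 0.958868) = 0.9908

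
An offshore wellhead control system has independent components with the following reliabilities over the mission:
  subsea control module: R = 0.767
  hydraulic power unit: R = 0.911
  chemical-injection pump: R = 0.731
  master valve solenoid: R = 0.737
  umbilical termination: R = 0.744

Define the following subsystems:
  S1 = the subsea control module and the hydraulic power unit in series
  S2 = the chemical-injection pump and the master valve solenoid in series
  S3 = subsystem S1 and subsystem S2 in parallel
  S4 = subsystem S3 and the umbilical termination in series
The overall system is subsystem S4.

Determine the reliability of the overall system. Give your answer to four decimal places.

Series (subsea control module and hydraulic power unit): 0.767000 × 0.911000 = 0.698737
Series (chemical-injection pump and master valve solenoid): 0.731000 × 0.737000 = 0.538747
Parallel ([0.698737] and [0.538747]): 1 − (1 − 0.698737)(1 − 0.538747) = 0.861042
Series ([0.861042] and umbilical termination): 0.861042 × 0.744000 = 0.6406

0.6406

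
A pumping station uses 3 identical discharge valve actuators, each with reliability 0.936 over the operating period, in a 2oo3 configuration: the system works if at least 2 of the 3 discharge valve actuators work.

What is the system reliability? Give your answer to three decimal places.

0.988

R = Σ_{i=2}^{3} C(3,i) p^i (1−p)^{3−i} with p = 0.936
C(3,2)·0.936^2·0.064^1 = 0.16821
C(3,3)·0.936^3·0.064^0 = 0.82003
Sum = 0.988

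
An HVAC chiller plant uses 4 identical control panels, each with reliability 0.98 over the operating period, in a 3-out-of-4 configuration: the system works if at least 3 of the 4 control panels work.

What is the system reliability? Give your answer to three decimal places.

R = Σ_{i=3}^{4} C(4,i) p^i (1−p)^{4−i} with p = 0.98
C(4,3)·0.98^3·0.02^1 = 0.07530
C(4,4)·0.98^4·0.02^0 = 0.92237
Sum = 0.998

0.998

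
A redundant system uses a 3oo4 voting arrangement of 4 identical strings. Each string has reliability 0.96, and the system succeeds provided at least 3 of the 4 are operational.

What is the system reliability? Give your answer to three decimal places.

0.991

R = Σ_{i=3}^{4} C(4,i) p^i (1−p)^{4−i} with p = 0.96
C(4,3)·0.96^3·0.04^1 = 0.14156
C(4,4)·0.96^4·0.04^0 = 0.84935
Sum = 0.991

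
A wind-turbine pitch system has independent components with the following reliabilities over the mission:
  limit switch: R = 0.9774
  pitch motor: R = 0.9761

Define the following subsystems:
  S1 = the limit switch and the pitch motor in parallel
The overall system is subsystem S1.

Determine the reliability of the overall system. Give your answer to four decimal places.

0.9995

Parallel (limit switch and pitch motor): 1 − (1 − 0.977400)(1 − 0.976100) = 0.9995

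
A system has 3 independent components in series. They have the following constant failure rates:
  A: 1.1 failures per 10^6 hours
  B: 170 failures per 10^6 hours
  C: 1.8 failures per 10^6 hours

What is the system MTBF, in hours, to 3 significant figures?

5780

Series of exponential components: λ_sys = Σ λ_i
λ_sys = 0.0000011 + 0.00017 + 0.0000018 = 1.7290e-04 /h
MTBF = 1 / λ_sys = 5780 h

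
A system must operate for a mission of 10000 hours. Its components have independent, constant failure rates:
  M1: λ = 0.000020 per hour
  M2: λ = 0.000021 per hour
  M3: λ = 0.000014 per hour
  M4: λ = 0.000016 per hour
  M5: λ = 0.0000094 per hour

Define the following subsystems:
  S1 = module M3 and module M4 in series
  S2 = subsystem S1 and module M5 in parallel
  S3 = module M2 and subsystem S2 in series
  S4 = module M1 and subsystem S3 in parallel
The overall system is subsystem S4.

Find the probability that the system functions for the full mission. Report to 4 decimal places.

R(M1) = exp(−0.000020 × 10000) = 0.818731
R(M2) = exp(−0.000021 × 10000) = 0.810584
R(M3) = exp(−0.000014 × 10000) = 0.869358
R(M4) = exp(−0.000016 × 10000) = 0.852144
R(M5) = exp(−0.0000094 × 10000) = 0.910283
Series (M3 and M4): 0.869358 × 0.852144 = 0.740818
Parallel ([0.740818] and M5): 1 − (1 − 0.740818)(1 − 0.910283) = 0.976747
Series (M2 and [0.976747]): 0.810584 × 0.976747 = 0.791735
Parallel (M1 and [0.791735]): 1 − (1 − 0.818731)(1 − 0.791735) = 0.9622

0.9622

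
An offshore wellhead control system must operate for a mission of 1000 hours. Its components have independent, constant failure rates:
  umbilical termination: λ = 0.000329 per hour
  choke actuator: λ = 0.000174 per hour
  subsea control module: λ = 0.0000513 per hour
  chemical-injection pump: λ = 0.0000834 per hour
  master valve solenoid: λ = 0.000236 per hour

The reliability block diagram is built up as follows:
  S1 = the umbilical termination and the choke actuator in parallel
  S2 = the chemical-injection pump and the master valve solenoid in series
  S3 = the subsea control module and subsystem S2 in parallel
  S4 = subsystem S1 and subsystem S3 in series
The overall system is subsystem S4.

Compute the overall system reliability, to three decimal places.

R(umbilical termination) = exp(−0.000329 × 1000) = 0.71964
R(choke actuator) = exp(−0.000174 × 1000) = 0.84030
R(subsea control module) = exp(−0.0000513 × 1000) = 0.94999
R(chemical-injection pump) = exp(−0.0000834 × 1000) = 0.91998
R(master valve solenoid) = exp(−0.000236 × 1000) = 0.78978
Parallel (umbilical termination and choke actuator): 1 − (1 − 0.71964)(1 − 0.84030) = 0.95523
Series (chemical-injection pump and master valve solenoid): 0.91998 × 0.78978 = 0.72658
Parallel (subsea control module and [0.72658]): 1 − (1 − 0.94999)(1 − 0.72658) = 0.98633
Series ([0.95523] and [0.98633]): 0.95523 × 0.98633 = 0.942

0.942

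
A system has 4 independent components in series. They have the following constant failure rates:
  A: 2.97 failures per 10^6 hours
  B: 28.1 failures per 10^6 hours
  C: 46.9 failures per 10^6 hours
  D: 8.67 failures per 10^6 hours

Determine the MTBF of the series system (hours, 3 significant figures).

11500

Series of exponential components: λ_sys = Σ λ_i
λ_sys = 0.00000297 + 0.0000281 + 0.0000469 + 0.00000867 = 8.6640e-05 /h
MTBF = 1 / λ_sys = 11500 h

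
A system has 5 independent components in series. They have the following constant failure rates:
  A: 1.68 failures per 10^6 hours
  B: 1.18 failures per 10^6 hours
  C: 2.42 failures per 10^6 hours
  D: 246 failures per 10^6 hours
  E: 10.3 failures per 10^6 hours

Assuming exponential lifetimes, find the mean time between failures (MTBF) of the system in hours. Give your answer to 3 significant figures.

3820

Series of exponential components: λ_sys = Σ λ_i
λ_sys = 0.00000168 + 0.00000118 + 0.00000242 + 0.000246 + 0.0000103 = 2.6158e-04 /h
MTBF = 1 / λ_sys = 3820 h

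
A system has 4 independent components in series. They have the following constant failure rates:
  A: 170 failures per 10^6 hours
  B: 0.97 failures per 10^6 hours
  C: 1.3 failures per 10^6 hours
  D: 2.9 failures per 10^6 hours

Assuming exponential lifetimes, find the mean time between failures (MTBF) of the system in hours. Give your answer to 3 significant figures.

Series of exponential components: λ_sys = Σ λ_i
λ_sys = 0.00017 + 0.00000097 + 0.0000013 + 0.0000029 = 1.7517e-04 /h
MTBF = 1 / λ_sys = 5710 h

5710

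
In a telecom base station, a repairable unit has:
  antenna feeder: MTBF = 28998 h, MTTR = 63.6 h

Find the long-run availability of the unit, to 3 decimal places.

0.998

A(antenna feeder) = MTBF/(MTBF+MTTR) = 28998/(28998+63.6) = 0.998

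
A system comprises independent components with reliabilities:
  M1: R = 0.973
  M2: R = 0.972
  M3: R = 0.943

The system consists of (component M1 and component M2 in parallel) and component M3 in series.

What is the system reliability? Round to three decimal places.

Parallel (M1 and M2): 1 − (1 − 0.97300)(1 − 0.97200) = 0.99924
Series ([0.99924] and M3): 0.99924 × 0.94300 = 0.942

0.942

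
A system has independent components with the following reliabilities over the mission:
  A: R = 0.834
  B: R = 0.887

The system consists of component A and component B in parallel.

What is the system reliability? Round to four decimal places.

Parallel (A and B): 1 − (1 − 0.834000)(1 − 0.887000) = 0.9812

0.9812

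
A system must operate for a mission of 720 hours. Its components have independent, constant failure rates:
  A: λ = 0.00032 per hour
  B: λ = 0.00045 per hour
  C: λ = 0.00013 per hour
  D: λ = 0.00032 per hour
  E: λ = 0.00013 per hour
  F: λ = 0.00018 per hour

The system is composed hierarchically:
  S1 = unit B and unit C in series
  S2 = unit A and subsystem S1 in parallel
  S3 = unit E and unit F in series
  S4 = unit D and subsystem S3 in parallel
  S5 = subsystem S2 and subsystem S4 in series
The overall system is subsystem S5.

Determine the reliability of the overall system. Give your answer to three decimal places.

R(A) = exp(−0.00032 × 720) = 0.79422
R(B) = exp(−0.00045 × 720) = 0.72325
R(C) = exp(−0.00013 × 720) = 0.91065
R(D) = exp(−0.00032 × 720) = 0.79422
R(E) = exp(−0.00013 × 720) = 0.91065
R(F) = exp(−0.00018 × 720) = 0.87845
Series (B and C): 0.72325 × 0.91065 = 0.65863
Parallel (A and [0.65863]): 1 − (1 − 0.79422)(1 − 0.65863) = 0.92975
Series (E and F): 0.91065 × 0.87845 = 0.79996
Parallel (D and [0.79996]): 1 − (1 − 0.79422)(1 − 0.79996) = 0.95884
Series ([0.92975] and [0.95884]): 0.92975 × 0.95884 = 0.891

0.891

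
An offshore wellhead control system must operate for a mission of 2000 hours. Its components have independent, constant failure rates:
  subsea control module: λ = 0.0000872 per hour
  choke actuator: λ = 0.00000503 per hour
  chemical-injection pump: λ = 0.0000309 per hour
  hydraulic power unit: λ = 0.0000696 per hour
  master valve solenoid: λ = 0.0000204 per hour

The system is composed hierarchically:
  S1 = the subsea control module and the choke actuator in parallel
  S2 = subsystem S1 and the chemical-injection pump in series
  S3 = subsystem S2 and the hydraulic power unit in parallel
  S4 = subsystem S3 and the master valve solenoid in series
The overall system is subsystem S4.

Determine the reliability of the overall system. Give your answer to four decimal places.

0.9524

R(subsea control module) = exp(−0.0000872 × 2000) = 0.839961
R(choke actuator) = exp(−0.00000503 × 2000) = 0.989990
R(chemical-injection pump) = exp(−0.0000309 × 2000) = 0.940071
R(hydraulic power unit) = exp(−0.0000696 × 2000) = 0.870054
R(master valve solenoid) = exp(−0.0000204 × 2000) = 0.960021
Parallel (subsea control module and choke actuator): 1 − (1 − 0.839961)(1 − 0.989990) = 0.998398
Series ([0.998398] and chemical-injection pump): 0.998398 × 0.940071 = 0.938565
Parallel ([0.938565] and hydraulic power unit): 1 − (1 − 0.938565)(1 − 0.870054) = 0.992017
Series ([0.992017] and master valve solenoid): 0.992017 × 0.960021 = 0.9524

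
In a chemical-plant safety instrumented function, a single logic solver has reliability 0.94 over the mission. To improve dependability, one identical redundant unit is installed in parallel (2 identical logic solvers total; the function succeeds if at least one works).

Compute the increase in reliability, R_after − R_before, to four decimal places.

0.0564

R_before = 0.94
R_after = 1 − (1 − 0.94)^2 = 0.9964
ΔR = 0.9964 − 0.94 = 0.0564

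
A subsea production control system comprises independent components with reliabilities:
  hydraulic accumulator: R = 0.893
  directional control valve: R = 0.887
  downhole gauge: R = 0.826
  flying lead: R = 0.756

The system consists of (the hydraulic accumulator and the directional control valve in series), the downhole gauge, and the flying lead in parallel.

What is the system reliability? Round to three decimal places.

0.991

Series (hydraulic accumulator and directional control valve): 0.89300 × 0.88700 = 0.79209
Parallel ([0.79209], downhole gauge, and flying lead): 1 − (1 − 0.79209)(1 − 0.82600)(1 − 0.75600) = 0.991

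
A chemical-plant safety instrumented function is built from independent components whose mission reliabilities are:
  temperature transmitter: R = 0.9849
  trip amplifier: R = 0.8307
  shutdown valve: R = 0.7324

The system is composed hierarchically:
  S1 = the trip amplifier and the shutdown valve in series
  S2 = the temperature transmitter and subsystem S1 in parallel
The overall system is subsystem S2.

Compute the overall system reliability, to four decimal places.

0.9941

Series (trip amplifier and shutdown valve): 0.830700 × 0.732400 = 0.608405
Parallel (temperature transmitter and [0.608405]): 1 − (1 − 0.984900)(1 − 0.608405) = 0.9941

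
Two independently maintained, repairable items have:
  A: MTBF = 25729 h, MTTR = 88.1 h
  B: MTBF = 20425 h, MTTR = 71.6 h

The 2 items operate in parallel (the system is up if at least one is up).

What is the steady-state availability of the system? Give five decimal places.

A(A) = MTBF/(MTBF+MTTR) = 25729/(25729+88.1) = 0.996588
A(B) = MTBF/(MTBF+MTTR) = 20425/(20425+71.6) = 0.996507
Parallel availability: 1 − (1 − 0.996588)(1 − 0.996507) = 0.99999

0.99999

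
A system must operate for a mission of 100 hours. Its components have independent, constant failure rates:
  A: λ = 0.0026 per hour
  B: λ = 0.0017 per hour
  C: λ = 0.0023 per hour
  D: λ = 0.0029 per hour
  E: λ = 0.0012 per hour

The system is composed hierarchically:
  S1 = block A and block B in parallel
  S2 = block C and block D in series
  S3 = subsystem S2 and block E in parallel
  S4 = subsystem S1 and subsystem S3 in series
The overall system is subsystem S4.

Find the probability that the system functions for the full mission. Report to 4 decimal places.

0.9200

R(A) = exp(−0.0026 × 100) = 0.771052
R(B) = exp(−0.0017 × 100) = 0.843665
R(C) = exp(−0.0023 × 100) = 0.794534
R(D) = exp(−0.0029 × 100) = 0.748264
R(E) = exp(−0.0012 × 100) = 0.886920
Parallel (A and B): 1 − (1 − 0.771052)(1 − 0.843665) = 0.964207
Series (C and D): 0.794534 × 0.748264 = 0.594521
Parallel ([0.594521] and E): 1 − (1 − 0.594521)(1 − 0.886920) = 0.954148
Series ([0.964207] and [0.954148]): 0.964207 × 0.954148 = 0.9200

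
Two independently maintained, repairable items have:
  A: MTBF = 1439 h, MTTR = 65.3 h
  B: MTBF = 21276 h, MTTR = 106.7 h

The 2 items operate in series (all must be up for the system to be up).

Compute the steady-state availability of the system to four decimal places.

A(A) = MTBF/(MTBF+MTTR) = 1439/(1439+65.3) = 0.956591
A(B) = MTBF/(MTBF+MTTR) = 21276/(21276+106.7) = 0.995010
Series availability: 0.956591 × 0.995010 = 0.9518

0.9518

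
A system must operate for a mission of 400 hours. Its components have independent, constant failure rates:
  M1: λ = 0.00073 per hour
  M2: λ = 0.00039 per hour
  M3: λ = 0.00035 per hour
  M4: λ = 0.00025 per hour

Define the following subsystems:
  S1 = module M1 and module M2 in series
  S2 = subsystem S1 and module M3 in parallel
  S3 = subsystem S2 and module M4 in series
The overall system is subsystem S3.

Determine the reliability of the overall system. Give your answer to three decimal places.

0.862

R(M1) = exp(−0.00073 × 400) = 0.74677
R(M2) = exp(−0.00039 × 400) = 0.85556
R(M3) = exp(−0.00035 × 400) = 0.86936
R(M4) = exp(−0.00025 × 400) = 0.90484
Series (M1 and M2): 0.74677 × 0.85556 = 0.63891
Parallel ([0.63891] and M3): 1 − (1 − 0.63891)(1 − 0.86936) = 0.95283
Series ([0.95283] and M4): 0.95283 × 0.90484 = 0.862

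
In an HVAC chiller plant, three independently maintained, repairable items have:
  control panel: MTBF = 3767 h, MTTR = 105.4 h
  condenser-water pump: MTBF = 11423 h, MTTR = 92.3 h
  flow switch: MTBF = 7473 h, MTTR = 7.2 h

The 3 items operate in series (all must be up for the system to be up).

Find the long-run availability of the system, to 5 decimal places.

A(control panel) = MTBF/(MTBF+MTTR) = 3767/(3767+105.4) = 0.972782
A(condenser-water pump) = MTBF/(MTBF+MTTR) = 11423/(11423+92.3) = 0.991985
A(flow switch) = MTBF/(MTBF+MTTR) = 7473/(7473+7.2) = 0.999037
Series availability: 0.972782 × 0.991985 × 0.999037 = 0.96406

0.96406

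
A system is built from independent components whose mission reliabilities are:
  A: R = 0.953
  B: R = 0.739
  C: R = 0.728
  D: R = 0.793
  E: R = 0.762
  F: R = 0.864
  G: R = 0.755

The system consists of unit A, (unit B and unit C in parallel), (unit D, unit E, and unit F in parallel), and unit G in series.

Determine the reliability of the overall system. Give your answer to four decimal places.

Parallel (B and C): 1 − (1 − 0.739000)(1 − 0.728000) = 0.929008
Parallel (D, E, and F): 1 − (1 − 0.793000)(1 − 0.762000)(1 − 0.864000) = 0.993300
Series (A, [0.929008], [0.993300], and G): 0.953000 × 0.929008 × 0.993300 × 0.755000 = 0.6640

0.6640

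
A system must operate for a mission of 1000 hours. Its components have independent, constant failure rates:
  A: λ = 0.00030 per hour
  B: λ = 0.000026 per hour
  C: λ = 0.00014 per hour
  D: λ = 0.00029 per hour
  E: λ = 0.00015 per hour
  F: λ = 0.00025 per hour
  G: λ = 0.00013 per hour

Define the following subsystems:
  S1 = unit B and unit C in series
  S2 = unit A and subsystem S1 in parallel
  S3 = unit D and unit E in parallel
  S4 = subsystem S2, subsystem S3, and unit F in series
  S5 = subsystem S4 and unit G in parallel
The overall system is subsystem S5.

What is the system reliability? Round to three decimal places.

0.966

R(A) = exp(−0.00030 × 1000) = 0.74082
R(B) = exp(−0.000026 × 1000) = 0.97434
R(C) = exp(−0.00014 × 1000) = 0.86936
R(D) = exp(−0.00029 × 1000) = 0.74826
R(E) = exp(−0.00015 × 1000) = 0.86071
R(F) = exp(−0.00025 × 1000) = 0.77880
R(G) = exp(−0.00013 × 1000) = 0.87810
Series (B and C): 0.97434 × 0.86936 = 0.84705
Parallel (A and [0.84705]): 1 − (1 − 0.74082)(1 − 0.84705) = 0.96036
Parallel (D and E): 1 − (1 − 0.74826)(1 − 0.86071) = 0.96494
Series ([0.96036], [0.96494], and F): 0.96036 × 0.96494 × 0.77880 = 0.72171
Parallel ([0.72171] and G): 1 − (1 − 0.72171)(1 − 0.87810) = 0.966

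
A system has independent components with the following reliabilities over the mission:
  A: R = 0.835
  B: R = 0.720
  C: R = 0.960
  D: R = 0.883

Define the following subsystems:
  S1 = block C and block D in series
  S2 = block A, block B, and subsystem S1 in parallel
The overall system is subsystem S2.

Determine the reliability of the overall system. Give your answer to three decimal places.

0.993

Series (C and D): 0.96000 × 0.88300 = 0.84768
Parallel (A, B, and [0.84768]): 1 − (1 − 0.83500)(1 − 0.72000)(1 − 0.84768) = 0.993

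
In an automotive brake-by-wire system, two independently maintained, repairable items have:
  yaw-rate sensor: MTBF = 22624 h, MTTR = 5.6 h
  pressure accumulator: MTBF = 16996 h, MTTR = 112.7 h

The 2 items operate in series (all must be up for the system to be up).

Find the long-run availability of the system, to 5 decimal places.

A(yaw-rate sensor) = MTBF/(MTBF+MTTR) = 22624/(22624+5.6) = 0.999753
A(pressure accumulator) = MTBF/(MTBF+MTTR) = 16996/(16996+112.7) = 0.993413
Series availability: 0.999753 × 0.993413 = 0.99317

0.99317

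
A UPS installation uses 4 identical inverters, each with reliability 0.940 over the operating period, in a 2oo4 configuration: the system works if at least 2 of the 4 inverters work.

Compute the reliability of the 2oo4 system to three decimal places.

R = Σ_{i=2}^{4} C(4,i) p^i (1−p)^{4−i} with p = 0.940
C(4,2)·0.940^2·0.060^2 = 0.01909
C(4,3)·0.940^3·0.060^1 = 0.19934
C(4,4)·0.940^4·0.060^0 = 0.78075
Sum = 0.999

0.999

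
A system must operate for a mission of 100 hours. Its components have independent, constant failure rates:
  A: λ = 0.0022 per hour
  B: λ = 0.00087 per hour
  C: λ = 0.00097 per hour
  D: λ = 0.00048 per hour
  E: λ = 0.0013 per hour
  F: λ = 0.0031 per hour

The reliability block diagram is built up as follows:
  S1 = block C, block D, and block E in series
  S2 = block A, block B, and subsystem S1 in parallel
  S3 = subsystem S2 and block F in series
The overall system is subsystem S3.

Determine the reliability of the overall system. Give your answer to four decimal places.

0.7305

R(A) = exp(−0.0022 × 100) = 0.802519
R(B) = exp(−0.00087 × 100) = 0.916677
R(C) = exp(−0.00097 × 100) = 0.907556
R(D) = exp(−0.00048 × 100) = 0.953134
R(E) = exp(−0.0013 × 100) = 0.878095
R(F) = exp(−0.0031 × 100) = 0.733447
Series (C, D, and E): 0.907556 × 0.953134 × 0.878095 = 0.759572
Parallel (A, B, and [0.759572]): 1 − (1 − 0.802519)(1 − 0.916677)(1 − 0.759572) = 0.996044
Series ([0.996044] and F): 0.996044 × 0.733447 = 0.7305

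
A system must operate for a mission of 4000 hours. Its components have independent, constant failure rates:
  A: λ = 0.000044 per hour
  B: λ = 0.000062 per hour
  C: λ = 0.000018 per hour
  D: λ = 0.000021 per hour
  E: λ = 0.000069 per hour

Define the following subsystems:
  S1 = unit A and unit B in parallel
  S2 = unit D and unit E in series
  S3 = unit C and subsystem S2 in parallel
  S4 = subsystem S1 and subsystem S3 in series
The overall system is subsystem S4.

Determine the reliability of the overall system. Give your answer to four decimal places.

0.9443

R(A) = exp(−0.000044 × 4000) = 0.838618
R(B) = exp(−0.000062 × 4000) = 0.780360
R(C) = exp(−0.000018 × 4000) = 0.930531
R(D) = exp(−0.000021 × 4000) = 0.919431
R(E) = exp(−0.000069 × 4000) = 0.758813
Parallel (A and B): 1 − (1 − 0.838618)(1 − 0.780360) = 0.964554
Series (D and E): 0.919431 × 0.758813 = 0.697676
Parallel (C and [0.697676]): 1 − (1 − 0.930531)(1 − 0.697676) = 0.978998
Series ([0.964554] and [0.978998]): 0.964554 × 0.978998 = 0.9443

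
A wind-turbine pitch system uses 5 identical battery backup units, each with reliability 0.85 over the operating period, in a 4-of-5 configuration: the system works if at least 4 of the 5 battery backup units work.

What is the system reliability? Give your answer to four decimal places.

R = Σ_{i=4}^{5} C(5,i) p^i (1−p)^{5−i} with p = 0.85
C(5,4)·0.85^4·0.15^1 = 0.391505
C(5,5)·0.85^5·0.15^0 = 0.443705
Sum = 0.8352

0.8352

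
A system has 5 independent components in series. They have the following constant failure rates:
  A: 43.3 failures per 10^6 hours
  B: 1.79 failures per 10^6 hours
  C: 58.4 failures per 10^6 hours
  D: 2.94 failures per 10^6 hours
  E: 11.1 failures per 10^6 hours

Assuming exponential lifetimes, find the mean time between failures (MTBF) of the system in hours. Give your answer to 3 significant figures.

Series of exponential components: λ_sys = Σ λ_i
λ_sys = 0.0000433 + 0.00000179 + 0.0000584 + 0.00000294 + 0.0000111 = 1.1753e-04 /h
MTBF = 1 / λ_sys = 8510 h

8510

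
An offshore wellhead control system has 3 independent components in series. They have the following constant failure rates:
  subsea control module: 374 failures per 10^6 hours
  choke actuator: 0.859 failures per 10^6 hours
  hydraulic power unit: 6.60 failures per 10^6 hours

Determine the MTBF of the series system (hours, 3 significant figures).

2620

Series of exponential components: λ_sys = Σ λ_i
λ_sys = 0.000374 + 0.000000859 + 0.00000660 = 3.8146e-04 /h
MTBF = 1 / λ_sys = 2620 h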